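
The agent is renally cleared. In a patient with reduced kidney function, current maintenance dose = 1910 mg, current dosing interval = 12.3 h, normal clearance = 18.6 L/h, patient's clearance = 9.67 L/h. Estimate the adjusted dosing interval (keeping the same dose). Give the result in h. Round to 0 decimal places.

To keep the same average steady-state level, dosing rate must scale with clearance.
CL ratio = 9.67 / 18.6 = 0.5199
New interval (same dose) = 12.3 / 0.5199 = 23.66 h

24 h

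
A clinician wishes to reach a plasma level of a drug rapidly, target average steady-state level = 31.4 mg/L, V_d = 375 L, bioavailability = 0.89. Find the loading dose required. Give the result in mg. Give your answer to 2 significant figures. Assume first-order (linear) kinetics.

13000 mg

LD = Css × Vd / F = 31.4 × 375 / 0.89 = 13230 mg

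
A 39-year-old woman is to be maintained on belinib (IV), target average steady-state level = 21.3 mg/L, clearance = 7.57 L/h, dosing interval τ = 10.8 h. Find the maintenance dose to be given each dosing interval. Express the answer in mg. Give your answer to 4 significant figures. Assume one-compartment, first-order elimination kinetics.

1741 mg

At steady state, Dose/τ = Css × CL.
Dose = Css × CL × τ = 21.3 × 7.570 × 10.8 = 1741 mg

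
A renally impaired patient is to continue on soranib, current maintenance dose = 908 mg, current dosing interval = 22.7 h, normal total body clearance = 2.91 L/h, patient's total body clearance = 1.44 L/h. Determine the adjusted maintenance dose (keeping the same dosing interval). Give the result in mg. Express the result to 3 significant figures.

449 mg

To keep the same average steady-state level, dosing rate must scale with clearance.
CL ratio = 1.44 / 2.91 = 0.4948
New dose (same interval) = 908 × 0.4948 = 449.3 mg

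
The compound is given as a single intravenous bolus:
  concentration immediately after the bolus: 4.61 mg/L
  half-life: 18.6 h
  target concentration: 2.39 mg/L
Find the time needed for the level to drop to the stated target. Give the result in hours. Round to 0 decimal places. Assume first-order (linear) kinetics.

k = ln2 / t½ = 0.693147 / 18.6 = 0.03727 h⁻¹
t = ln(C₀ / C) / k = ln(4.610 / 2.39) / 0.03727
  = ln(1.929) / 0.03727 = 0.6570 / 0.03727 = 17.63 h

18 h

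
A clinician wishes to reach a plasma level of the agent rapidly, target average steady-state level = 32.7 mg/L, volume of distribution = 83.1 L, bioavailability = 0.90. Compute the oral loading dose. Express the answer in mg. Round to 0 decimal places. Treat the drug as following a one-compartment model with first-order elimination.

LD = Css × Vd / F = 32.7 × 83.1 / 0.90 = 3019 mg

3019 mg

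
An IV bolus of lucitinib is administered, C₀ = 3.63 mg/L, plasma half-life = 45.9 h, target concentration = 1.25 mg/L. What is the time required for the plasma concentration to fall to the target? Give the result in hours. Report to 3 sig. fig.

70.6 h

k = ln2 / t½ = 0.693147 / 45.9 = 0.01510 h⁻¹
t = ln(C₀ / C) / k = ln(3.630 / 1.25) / 0.01510
  = ln(2.904) / 0.01510 = 1.066 / 0.01510 = 70.60 h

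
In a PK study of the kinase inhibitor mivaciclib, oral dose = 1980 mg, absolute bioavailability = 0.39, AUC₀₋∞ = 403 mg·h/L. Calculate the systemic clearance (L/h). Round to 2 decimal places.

1.92 L/h

CL = F·Dose / AUC = 0.39 × 1980 / 403 = 1.916 L/h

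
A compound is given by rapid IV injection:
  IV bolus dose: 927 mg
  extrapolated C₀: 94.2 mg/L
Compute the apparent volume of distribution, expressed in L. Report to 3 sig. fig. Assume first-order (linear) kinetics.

9.84 L

Vd = Dose / C₀ = 927.0 / 94.2 = 9.841 L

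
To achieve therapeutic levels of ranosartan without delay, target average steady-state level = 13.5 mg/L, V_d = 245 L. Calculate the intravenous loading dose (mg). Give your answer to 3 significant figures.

3310 mg

LD = Css × Vd = 13.5 × 245 = 3308 mg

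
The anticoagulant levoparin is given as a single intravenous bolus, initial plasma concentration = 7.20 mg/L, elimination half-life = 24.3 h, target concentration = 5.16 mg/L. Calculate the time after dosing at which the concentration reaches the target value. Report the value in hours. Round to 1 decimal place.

k = ln2 / t½ = 0.693147 / 24.3 = 0.02852 h⁻¹
t = ln(C₀ / C) / k = ln(7.200 / 5.16) / 0.02852
  = ln(1.395) / 0.02852 = 0.3329 / 0.02852 = 11.67 h

11.7 h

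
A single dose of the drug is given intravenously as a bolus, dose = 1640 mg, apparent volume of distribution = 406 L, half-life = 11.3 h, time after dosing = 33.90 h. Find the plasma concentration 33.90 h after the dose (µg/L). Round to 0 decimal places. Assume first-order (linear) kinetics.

C₀ = Dose / Vd = 1640 / 406 = 4.039 mg/L
k = ln2 / t½ = 0.693147 / 11.3 = 0.06134 h⁻¹
t / t½ = 33.90 / 11.3 = 3 half-lives
C = C₀ × (1/2)^3 = 4.039 × 0.1250 = 0.5049 mg/L
Convert: 0.5049 mg/L × 1000 = 504.9 µg/L

505 µg/L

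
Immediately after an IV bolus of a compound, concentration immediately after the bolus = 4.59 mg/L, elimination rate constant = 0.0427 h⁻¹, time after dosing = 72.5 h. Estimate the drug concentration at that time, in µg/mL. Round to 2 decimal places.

C = C₀ · e^(−k·t) = 4.590 × e^(−0.04270 × 72.5)
  = 4.590 × 0.04524 = 0.2077 mg/L
(0.2077 mg/L = 0.2077 µg/mL)

0.21 µg/mL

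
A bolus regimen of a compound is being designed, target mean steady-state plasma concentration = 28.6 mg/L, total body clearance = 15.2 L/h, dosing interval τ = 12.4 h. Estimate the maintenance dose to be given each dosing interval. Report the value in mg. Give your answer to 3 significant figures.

At steady state, Dose/τ = Css × CL.
Dose = Css × CL × τ = 28.6 × 15.20 × 12.4 = 5391 mg

5390 mg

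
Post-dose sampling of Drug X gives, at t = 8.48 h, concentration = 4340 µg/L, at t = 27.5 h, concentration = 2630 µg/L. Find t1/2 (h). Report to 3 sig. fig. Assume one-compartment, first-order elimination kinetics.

26.3 h

k = ln(C₁/C₂) / (t₂ − t₁) = ln(4340/2630) / (27.5 − 8.48)
  = 0.5009 / 19.02 = 0.02634 h⁻¹
t½ = ln2 / k = 0.693147 / 0.02634 = 26.32 h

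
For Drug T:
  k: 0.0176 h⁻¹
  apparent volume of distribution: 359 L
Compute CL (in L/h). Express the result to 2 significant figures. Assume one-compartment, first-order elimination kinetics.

CL = k × Vd = 0.0176 × 359 = 6.318 L/h

6.3 L/h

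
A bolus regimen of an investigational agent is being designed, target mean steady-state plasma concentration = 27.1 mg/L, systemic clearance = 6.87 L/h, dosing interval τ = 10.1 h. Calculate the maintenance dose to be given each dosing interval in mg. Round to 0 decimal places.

At steady state, Dose/τ = Css × CL.
Dose = Css × CL × τ = 27.1 × 6.870 × 10.1 = 1880 mg

1880 mg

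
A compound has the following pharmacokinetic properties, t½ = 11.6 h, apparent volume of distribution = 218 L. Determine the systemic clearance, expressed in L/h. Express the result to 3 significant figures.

13.0 L/h

k = ln2 / t½ = 0.693147 / 11.6 = 0.05975 h⁻¹
CL = k × Vd = 0.05975 × 218 = 13.03 L/h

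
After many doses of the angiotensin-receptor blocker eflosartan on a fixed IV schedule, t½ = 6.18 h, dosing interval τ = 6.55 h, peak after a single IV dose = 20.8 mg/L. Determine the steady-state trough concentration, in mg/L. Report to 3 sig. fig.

k = ln2 / t½ = 0.693147 / 6.18 = 0.1122 h⁻¹
e^(−kτ) = e^(−0.1122 × 6.55) = 0.4795
Accumulation ratio R = 1 / (1 − e^(−kτ)) = 1 / (1 − 0.4795) = 1.921
Steady-state trough = C₀ × R × e^(−kτ) = 20.8 × 1.921 × 0.4795 = 19.16 mg/L

19.2 mg/L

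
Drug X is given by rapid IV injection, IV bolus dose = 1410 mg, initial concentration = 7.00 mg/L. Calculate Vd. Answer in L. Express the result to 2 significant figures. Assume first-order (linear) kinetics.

Vd = Dose / C₀ = 1410 / 7.00 = 201.4 L

200 L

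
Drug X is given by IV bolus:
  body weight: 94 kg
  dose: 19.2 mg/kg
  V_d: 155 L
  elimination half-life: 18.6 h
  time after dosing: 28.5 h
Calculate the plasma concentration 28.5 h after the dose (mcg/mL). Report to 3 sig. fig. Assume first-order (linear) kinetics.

Total dose = 19.2 × 94 = 1805 mg
C₀ = Dose / Vd = 1805 / 155 = 11.65 mg/L
k = ln2 / t½ = 0.693147 / 18.6 = 0.03727 h⁻¹
C = C₀ · e^(−k·t) = 11.65 × e^(−0.03727 × 28.5)
  = 11.65 × 0.3457 = 4.027 mg/L
(4.027 mg/L = 4.027 mcg/mL)

4.03 mcg/mL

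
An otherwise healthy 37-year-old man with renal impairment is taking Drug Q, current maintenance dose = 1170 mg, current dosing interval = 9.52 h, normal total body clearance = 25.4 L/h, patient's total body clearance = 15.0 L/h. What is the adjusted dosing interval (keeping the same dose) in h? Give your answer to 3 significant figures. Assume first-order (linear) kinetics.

To keep the same average steady-state level, dosing rate must scale with clearance.
CL ratio = 15.0 / 25.4 = 0.5906
New interval (same dose) = 9.52 / 0.5906 = 16.12 h

16.1 h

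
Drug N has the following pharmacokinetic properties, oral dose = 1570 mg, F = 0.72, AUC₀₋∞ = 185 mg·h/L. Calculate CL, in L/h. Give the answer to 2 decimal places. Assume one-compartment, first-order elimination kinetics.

6.11 L/h

CL = F·Dose / AUC = 0.72 × 1570 / 185 = 6.110 L/h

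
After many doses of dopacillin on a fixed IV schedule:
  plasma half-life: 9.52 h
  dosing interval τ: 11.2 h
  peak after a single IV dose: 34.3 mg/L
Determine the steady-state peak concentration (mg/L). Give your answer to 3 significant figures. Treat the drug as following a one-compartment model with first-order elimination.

61.5 mg/L

k = ln2 / t½ = 0.693147 / 9.52 = 0.07281 h⁻¹
e^(−kτ) = e^(−0.07281 × 11.2) = 0.4424
Accumulation ratio R = 1 / (1 − e^(−kτ)) = 1 / (1 − 0.4424) = 1.793
Steady-state peak = C₀ × R = 34.3 × 1.793 = 61.50 mg/L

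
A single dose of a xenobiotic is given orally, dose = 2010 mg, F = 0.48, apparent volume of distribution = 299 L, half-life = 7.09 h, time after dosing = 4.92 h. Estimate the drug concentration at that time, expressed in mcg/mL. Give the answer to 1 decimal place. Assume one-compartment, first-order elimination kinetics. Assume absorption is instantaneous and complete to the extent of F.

Amount reaching circulation = F × Dose = 0.48 × 2010 = 964.8 mg
C₀ = F·Dose / Vd = 964.8 / 299 = 3.227 mg/L
k = ln2 / t½ = 0.693147 / 7.09 = 0.09776 h⁻¹
C = C₀ · e^(−k·t) = 3.227 × e^(−0.09776 × 4.92)
  = 3.227 × 0.6182 = 1.995 mg/L
(1.995 mg/L = 1.995 mcg/mL)

2.0 mcg/mL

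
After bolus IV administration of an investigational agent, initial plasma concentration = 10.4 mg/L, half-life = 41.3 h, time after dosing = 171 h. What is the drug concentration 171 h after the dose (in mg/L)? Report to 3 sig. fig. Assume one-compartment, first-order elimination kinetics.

0.590 mg/L

k = ln2 / t½ = 0.693147 / 41.3 = 0.01678 h⁻¹
C = C₀ · e^(−k·t) = 10.40 × e^(−0.01678 × 171)
  = 10.40 × 0.05673 = 0.5900 mg/L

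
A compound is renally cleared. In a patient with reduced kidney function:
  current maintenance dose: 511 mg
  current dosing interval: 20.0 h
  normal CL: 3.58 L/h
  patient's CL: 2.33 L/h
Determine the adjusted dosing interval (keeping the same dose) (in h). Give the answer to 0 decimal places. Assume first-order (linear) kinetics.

31 h

To keep the same average steady-state level, dosing rate must scale with clearance.
CL ratio = 2.33 / 3.58 = 0.6508
New interval (same dose) = 20.0 / 0.6508 = 30.73 h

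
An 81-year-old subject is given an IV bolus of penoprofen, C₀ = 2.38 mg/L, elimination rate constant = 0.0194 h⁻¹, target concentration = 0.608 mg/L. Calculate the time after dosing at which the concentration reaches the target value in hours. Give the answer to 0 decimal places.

t = ln(C₀ / C) / k = ln(2.380 / 0.608) / 0.01940
  = ln(3.914) / 0.01940 = 1.365 / 0.01940 = 70.36 h

70 h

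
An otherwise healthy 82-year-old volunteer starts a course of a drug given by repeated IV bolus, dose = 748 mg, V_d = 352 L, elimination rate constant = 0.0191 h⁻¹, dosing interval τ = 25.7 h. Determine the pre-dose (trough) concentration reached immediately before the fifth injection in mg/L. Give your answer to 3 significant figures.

C₀ per dose = Dose / Vd = 748 / 352 = 2.125 mg/L
Fraction remaining after one interval: r = e^(−kτ) = e^(−0.01910 × 25.7) = 0.6121
Before dose 5, 4 doses have been given (aged 1τ, 2τ, 3τ, 4τ).
C_trough = C₀ × (r + r² + … + r^4) = C₀ × r(1−r^4)/(1−r)
        = 2.125 × 0.6121 × (1 − 0.1404) / (1 − 0.6121) = 2.882 mg/L

2.88 mg/L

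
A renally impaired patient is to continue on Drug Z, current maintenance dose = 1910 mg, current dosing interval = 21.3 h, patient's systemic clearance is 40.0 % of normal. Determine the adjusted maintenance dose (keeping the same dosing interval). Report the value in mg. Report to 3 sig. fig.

To keep the same average steady-state level, dosing rate must scale with clearance.
CL ratio = 40.0 / 100 = 0.4000
New dose (same interval) = 1910 × 0.4000 = 764.0 mg

764 mg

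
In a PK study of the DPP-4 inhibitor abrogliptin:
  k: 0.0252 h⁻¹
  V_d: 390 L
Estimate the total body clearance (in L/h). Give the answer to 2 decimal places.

CL = k × Vd = 0.0252 × 390 = 9.828 L/h

9.83 L/h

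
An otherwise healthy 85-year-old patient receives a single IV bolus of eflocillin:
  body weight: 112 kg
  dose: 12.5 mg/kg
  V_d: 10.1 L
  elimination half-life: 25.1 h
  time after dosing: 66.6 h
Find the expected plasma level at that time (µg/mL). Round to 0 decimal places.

Total dose = 12.5 × 112 = 1400 mg
C₀ = Dose / Vd = 1400 / 10.1 = 138.6 mg/L
k = ln2 / t½ = 0.693147 / 25.1 = 0.02762 h⁻¹
C = C₀ · e^(−k·t) = 138.6 × e^(−0.02762 × 66.6)
  = 138.6 × 0.1589 = 22.02 mg/L
(22.02 mg/L = 22.02 µg/mL)

22 µg/mL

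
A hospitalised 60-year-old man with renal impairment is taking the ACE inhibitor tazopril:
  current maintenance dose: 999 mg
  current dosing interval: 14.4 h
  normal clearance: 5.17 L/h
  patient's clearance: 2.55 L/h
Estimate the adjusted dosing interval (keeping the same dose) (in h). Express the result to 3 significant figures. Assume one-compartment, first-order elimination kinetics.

29.2 h

To keep the same average steady-state level, dosing rate must scale with clearance.
CL ratio = 2.55 / 5.17 = 0.4932
New interval (same dose) = 14.4 / 0.4932 = 29.20 h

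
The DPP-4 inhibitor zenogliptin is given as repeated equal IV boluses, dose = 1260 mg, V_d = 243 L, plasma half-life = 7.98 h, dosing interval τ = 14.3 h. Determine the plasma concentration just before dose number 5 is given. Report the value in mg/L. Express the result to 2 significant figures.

2.1 mg/L

C₀ per dose = Dose / Vd = 1260 / 243 = 5.185 mg/L
k = ln2 / t½ = 0.693147 / 7.98 = 0.08686 h⁻¹
Fraction remaining after one interval: r = e^(−kτ) = e^(−0.08686 × 14.3) = 0.2888
Before dose 5, 4 doses have been given (aged 1τ, 2τ, 3τ, 4τ).
C_trough = C₀ × (r + r² + … + r^4) = C₀ × r(1−r^4)/(1−r)
        = 5.185 × 0.2888 × (1 − 0.006956) / (1 − 0.2888) = 2.091 mg/L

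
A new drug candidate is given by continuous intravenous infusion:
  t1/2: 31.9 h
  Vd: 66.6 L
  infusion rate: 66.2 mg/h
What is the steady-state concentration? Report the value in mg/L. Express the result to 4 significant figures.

45.75 mg/L

k = ln2 / t½ = 0.693147 / 31.9 = 0.02173 h⁻¹
CL = k × Vd = 0.02173 × 66.6 = 1.447 L/h
At steady state Css = R₀ / CL = 66.2 / 1.447 = 45.75 mg/L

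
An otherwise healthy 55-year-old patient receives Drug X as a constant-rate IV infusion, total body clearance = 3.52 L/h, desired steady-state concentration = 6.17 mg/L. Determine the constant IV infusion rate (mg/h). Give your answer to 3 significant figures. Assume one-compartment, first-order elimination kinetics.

At steady state, infusion rate R₀ = Css × CL = 6.17 × 3.520 = 21.72 mg/h

21.7 mg/h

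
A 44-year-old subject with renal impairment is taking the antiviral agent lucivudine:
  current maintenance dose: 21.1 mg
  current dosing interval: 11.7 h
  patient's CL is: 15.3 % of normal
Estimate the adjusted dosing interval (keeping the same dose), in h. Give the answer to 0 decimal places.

To keep the same average steady-state level, dosing rate must scale with clearance.
CL ratio = 15.3 / 100 = 0.1530
New interval (same dose) = 11.7 / 0.1530 = 76.47 h

76 h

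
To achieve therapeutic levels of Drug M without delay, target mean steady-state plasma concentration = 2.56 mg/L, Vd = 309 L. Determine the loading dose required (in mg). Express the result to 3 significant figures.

791 mg

LD = Css × Vd = 2.56 × 309 = 791.0 mg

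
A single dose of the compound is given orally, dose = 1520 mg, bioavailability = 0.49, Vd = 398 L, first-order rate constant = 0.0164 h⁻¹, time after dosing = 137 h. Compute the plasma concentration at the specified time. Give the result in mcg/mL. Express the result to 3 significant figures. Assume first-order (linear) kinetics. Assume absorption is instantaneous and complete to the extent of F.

Amount reaching circulation = F × Dose = 0.49 × 1520 = 744.8 mg
C₀ = F·Dose / Vd = 744.8 / 398 = 1.871 mg/L
C = C₀ · e^(−k·t) = 1.871 × e^(−0.01640 × 137)
  = 1.871 × 0.1057 = 0.1978 mg/L
(0.1978 mg/L = 0.1978 mcg/mL)

0.198 mcg/mL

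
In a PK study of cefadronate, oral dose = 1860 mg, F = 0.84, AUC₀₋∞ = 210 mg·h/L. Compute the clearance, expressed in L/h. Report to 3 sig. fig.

CL = F·Dose / AUC = 0.84 × 1860 / 210 = 7.440 L/h

7.44 L/h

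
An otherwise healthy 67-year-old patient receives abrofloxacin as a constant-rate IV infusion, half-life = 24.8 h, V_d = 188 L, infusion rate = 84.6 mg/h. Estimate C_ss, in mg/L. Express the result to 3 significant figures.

k = ln2 / t½ = 0.693147 / 24.8 = 0.02795 h⁻¹
CL = k × Vd = 0.02795 × 188 = 5.255 L/h
At steady state Css = R₀ / CL = 84.6 / 5.255 = 16.10 mg/L

16.1 mg/L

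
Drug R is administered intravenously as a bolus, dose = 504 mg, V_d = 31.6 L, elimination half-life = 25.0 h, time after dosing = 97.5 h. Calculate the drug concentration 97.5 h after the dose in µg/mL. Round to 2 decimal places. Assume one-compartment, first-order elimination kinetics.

1.07 µg/mL

C₀ = Dose / Vd = 504.0 / 31.6 = 15.95 mg/L
k = ln2 / t½ = 0.693147 / 25.0 = 0.02773 h⁻¹
C = C₀ · e^(−k·t) = 15.95 × e^(−0.02773 × 97.5)
  = 15.95 × 0.06696 = 1.068 mg/L
(1.068 mg/L = 1.068 µg/mL)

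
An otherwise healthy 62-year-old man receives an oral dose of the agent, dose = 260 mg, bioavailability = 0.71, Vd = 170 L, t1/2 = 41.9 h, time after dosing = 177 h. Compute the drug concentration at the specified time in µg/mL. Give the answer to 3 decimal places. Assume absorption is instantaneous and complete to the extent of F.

Amount reaching circulation = F × Dose = 0.71 × 260.0 = 184.6 mg
C₀ = F·Dose / Vd = 184.6 / 170 = 1.086 mg/L
k = ln2 / t½ = 0.693147 / 41.9 = 0.01654 h⁻¹
C = C₀ · e^(−k·t) = 1.086 × e^(−0.01654 × 177)
  = 1.086 × 0.05353 = 0.05813 mg/L
(0.05813 mg/L = 0.05813 µg/mL)

0.058 µg/mL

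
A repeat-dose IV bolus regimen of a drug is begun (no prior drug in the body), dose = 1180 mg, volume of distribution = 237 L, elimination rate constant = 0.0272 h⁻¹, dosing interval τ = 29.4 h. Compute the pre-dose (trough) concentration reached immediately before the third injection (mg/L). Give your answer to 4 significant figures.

3.244 mg/L

C₀ per dose = Dose / Vd = 1180 / 237 = 4.979 mg/L
Fraction remaining after one interval: r = e^(−kτ) = e^(−0.02720 × 29.4) = 0.4495
Before dose 3, 2 doses have been given (aged 1τ, 2τ).
C_trough = C₀ × (r + r²) = 4.979 × (0.4495 + 0.2021) = 3.244 mg/L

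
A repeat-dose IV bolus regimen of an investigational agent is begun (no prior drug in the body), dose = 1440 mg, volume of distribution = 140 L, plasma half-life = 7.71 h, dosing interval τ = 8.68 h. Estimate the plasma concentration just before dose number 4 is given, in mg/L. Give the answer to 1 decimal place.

7.9 mg/L

C₀ per dose = Dose / Vd = 1440 / 140 = 10.29 mg/L
k = ln2 / t½ = 0.693147 / 7.71 = 0.08990 h⁻¹
Fraction remaining after one interval: r = e^(−kτ) = e^(−0.08990 × 8.68) = 0.4583
Before dose 4, 3 doses have been given (aged 1τ, 2τ, 3τ).
C_trough = C₀ × (r + r² + … + r^3) = C₀ × r(1−r^3)/(1−r)
        = 10.29 × 0.4583 × (1 − 0.09626) / (1 − 0.4583) = 7.868 mg/L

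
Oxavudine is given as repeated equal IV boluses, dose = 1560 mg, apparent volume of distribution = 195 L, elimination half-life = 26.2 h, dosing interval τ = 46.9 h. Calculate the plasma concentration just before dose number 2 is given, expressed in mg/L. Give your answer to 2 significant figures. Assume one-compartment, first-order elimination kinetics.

C₀ per dose = Dose / Vd = 1560 / 195 = 8.000 mg/L
k = ln2 / t½ = 0.693147 / 26.2 = 0.02646 h⁻¹
Fraction remaining after one interval: r = e^(−kτ) = e^(−0.02646 × 46.9) = 0.2891
Before dose 2, 1 dose has been given (aged 1τ).
C_trough = C₀ × r = 8.000 × 0.2891 = 2.313 mg/L

2.3 mg/L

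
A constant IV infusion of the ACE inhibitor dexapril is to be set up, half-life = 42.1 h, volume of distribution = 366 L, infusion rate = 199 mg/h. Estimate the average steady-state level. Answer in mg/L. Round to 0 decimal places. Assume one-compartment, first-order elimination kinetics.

k = ln2 / t½ = 0.693147 / 42.1 = 0.01646 h⁻¹
CL = k × Vd = 0.01646 × 366 = 6.024 L/h
At steady state Css = R₀ / CL = 199 / 6.024 = 33.03 mg/L

33 mg/L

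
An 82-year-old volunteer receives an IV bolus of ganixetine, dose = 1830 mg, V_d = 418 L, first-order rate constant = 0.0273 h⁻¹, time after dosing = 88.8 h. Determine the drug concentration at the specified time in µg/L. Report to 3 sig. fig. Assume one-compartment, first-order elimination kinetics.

C₀ = Dose / Vd = 1830 / 418 = 4.378 mg/L
C = C₀ · e^(−k·t) = 4.378 × e^(−0.02730 × 88.8)
  = 4.378 × 0.08855 = 0.3877 mg/L
Convert: 0.3877 mg/L × 1000 = 387.7 µg/L

388 µg/L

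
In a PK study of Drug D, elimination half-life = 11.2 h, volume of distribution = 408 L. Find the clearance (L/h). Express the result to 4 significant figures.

k = ln2 / t½ = 0.693147 / 11.2 = 0.06189 h⁻¹
CL = k × Vd = 0.06189 × 408 = 25.25 L/h

25.25 L/h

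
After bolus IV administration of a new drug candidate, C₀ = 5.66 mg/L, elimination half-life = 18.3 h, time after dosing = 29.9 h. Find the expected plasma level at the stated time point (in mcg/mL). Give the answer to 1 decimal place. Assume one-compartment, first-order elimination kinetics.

k = ln2 / t½ = 0.693147 / 18.3 = 0.03788 h⁻¹
C = C₀ · e^(−k·t) = 5.660 × e^(−0.03788 × 29.9)
  = 5.660 × 0.3222 = 1.824 mg/L
(1.824 mg/L = 1.824 mcg/mL)

1.8 mcg/mL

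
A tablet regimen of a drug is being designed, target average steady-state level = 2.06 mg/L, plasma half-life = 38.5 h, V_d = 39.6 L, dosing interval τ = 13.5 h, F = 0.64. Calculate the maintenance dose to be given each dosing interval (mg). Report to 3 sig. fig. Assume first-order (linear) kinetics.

k = ln2 / t½ = 0.693147 / 38.5 = 0.01800 h⁻¹
CL = k × Vd = 0.01800 × 39.6 = 0.7128 L/h
At steady state, F × (Dose/τ) = Css × CL.
Dose = Css × CL × τ / F = 2.06 × 0.7128 × 13.5 / 0.64 = 30.97 mg

31.0 mg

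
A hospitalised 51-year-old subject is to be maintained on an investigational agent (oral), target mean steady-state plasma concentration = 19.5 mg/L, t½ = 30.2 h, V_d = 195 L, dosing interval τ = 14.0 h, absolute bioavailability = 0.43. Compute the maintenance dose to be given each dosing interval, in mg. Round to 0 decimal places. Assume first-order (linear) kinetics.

k = ln2 / t½ = 0.693147 / 30.2 = 0.02295 h⁻¹
CL = k × Vd = 0.02295 × 195 = 4.475 L/h
At steady state, F × (Dose/τ) = Css × CL.
Dose = Css × CL × τ / F = 19.5 × 4.475 × 14.0 / 0.43 = 2841 mg

2841 mg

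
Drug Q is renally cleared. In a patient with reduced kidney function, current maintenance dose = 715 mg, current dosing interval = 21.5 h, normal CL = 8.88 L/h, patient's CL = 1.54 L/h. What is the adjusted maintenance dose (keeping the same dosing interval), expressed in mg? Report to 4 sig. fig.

124.0 mg

To keep the same average steady-state level, dosing rate must scale with clearance.
CL ratio = 1.54 / 8.88 = 0.1734
New dose (same interval) = 715 × 0.1734 = 124.0 mg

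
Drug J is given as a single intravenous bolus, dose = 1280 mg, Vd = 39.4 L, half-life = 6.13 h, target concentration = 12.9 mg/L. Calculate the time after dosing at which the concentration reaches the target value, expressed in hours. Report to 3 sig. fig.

C₀ = Dose / Vd = 1280 / 39.4 = 32.49 mg/L
k = ln2 / t½ = 0.693147 / 6.13 = 0.1131 h⁻¹
t = ln(C₀ / C) / k = ln(32.49 / 12.9) / 0.1131
  = ln(2.519) / 0.1131 = 0.9239 / 0.1131 = 8.169 h

8.17 h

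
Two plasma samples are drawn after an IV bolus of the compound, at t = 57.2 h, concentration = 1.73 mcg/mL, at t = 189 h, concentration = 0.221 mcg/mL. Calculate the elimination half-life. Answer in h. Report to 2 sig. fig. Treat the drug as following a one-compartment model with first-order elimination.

k = ln(C₁/C₂) / (t₂ − t₁) = ln(1.73/0.221) / (189 − 57.2)
  = 2.058 / 131.8 = 0.01561 h⁻¹
t½ = ln2 / k = 0.693147 / 0.01561 = 44.40 h

44 h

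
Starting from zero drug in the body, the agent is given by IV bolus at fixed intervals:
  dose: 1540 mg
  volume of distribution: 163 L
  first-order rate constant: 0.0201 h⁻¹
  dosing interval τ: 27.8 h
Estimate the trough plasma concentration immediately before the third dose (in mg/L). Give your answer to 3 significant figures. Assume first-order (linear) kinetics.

8.49 mg/L

C₀ per dose = Dose / Vd = 1540 / 163 = 9.448 mg/L
Fraction remaining after one interval: r = e^(−kτ) = e^(−0.02010 × 27.8) = 0.5719
Before dose 3, 2 doses have been given (aged 1τ, 2τ).
C_trough = C₀ × (r + r²) = 9.448 × (0.5719 + 0.3271) = 8.494 mg/L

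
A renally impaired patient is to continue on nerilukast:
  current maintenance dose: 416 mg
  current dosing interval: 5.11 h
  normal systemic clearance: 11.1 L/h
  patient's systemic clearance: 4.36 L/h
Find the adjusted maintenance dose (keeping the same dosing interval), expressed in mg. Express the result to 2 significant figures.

160 mg

To keep the same average steady-state level, dosing rate must scale with clearance.
CL ratio = 4.36 / 11.1 = 0.3928
New dose (same interval) = 416 × 0.3928 = 163.4 mg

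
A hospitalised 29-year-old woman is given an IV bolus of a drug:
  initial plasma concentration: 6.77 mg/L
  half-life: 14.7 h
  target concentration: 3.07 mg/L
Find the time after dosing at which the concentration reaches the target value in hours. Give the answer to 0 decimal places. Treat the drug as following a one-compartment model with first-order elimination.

17 h

k = ln2 / t½ = 0.693147 / 14.7 = 0.04715 h⁻¹
t = ln(C₀ / C) / k = ln(6.770 / 3.07) / 0.04715
  = ln(2.205) / 0.04715 = 0.7907 / 0.04715 = 16.77 h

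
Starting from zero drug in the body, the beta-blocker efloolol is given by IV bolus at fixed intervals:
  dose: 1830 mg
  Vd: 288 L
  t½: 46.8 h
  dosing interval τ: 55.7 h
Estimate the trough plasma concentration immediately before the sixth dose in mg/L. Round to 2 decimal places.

C₀ per dose = Dose / Vd = 1830 / 288 = 6.354 mg/L
k = ln2 / t½ = 0.693147 / 46.8 = 0.01481 h⁻¹
Fraction remaining after one interval: r = e^(−kτ) = e^(−0.01481 × 55.7) = 0.4383
Before dose 6, 5 doses have been given (aged 1τ, 2τ, 3τ, 4τ, 5τ).
C_trough = C₀ × (r + r² + … + r^5) = C₀ × r(1−r^5)/(1−r)
        = 6.354 × 0.4383 × (1 − 0.01618) / (1 − 0.4383) = 4.878 mg/L

4.88 mg/L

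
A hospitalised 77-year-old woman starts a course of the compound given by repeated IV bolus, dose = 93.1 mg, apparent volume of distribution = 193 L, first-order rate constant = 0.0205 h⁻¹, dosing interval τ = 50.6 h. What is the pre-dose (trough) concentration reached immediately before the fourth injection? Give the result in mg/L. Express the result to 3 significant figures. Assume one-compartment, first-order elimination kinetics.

C₀ per dose = Dose / Vd = 93.1 / 193 = 0.4824 mg/L
Fraction remaining after one interval: r = e^(−kτ) = e^(−0.02050 × 50.6) = 0.3544
Before dose 4, 3 doses have been given (aged 1τ, 2τ, 3τ).
C_trough = C₀ × (r + r² + … + r^3) = C₀ × r(1−r^3)/(1−r)
        = 0.4824 × 0.3544 × (1 − 0.04451) / (1 − 0.3544) = 0.2530 mg/L

0.253 mg/L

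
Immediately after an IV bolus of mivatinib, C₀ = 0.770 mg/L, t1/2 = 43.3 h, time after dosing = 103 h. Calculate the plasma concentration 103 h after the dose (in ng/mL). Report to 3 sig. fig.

k = ln2 / t½ = 0.693147 / 43.3 = 0.01601 h⁻¹
C = C₀ · e^(−k·t) = 0.7700 × e^(−0.01601 × 103)
  = 0.7700 × 0.1922 = 0.1480 mg/L
Convert: 0.1480 mg/L × 1000 = 148.0 ng/mL

148 ng/mL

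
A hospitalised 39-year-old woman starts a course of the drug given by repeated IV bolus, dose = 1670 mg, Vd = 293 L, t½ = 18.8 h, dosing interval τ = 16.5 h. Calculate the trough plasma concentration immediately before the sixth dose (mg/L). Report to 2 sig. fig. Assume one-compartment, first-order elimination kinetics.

C₀ per dose = Dose / Vd = 1670 / 293 = 5.700 mg/L
k = ln2 / t½ = 0.693147 / 18.8 = 0.03687 h⁻¹
Fraction remaining after one interval: r = e^(−kτ) = e^(−0.03687 × 16.5) = 0.5442
Before dose 6, 5 doses have been given (aged 1τ, 2τ, 3τ, 4τ, 5τ).
C_trough = C₀ × (r + r² + … + r^5) = C₀ × r(1−r^5)/(1−r)
        = 5.700 × 0.5442 × (1 − 0.04773) / (1 − 0.5442) = 6.481 mg/L

6.5 mg/L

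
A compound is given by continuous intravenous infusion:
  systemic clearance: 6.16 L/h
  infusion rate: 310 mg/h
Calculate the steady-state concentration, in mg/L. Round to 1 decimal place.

50.3 mg/L

At steady state Css = R₀ / CL = 310 / 6.160 = 50.32 mg/L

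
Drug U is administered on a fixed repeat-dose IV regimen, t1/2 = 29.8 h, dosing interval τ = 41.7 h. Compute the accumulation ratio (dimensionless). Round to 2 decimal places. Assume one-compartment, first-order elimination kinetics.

k = ln2 / t½ = 0.693147 / 29.8 = 0.02326 h⁻¹
e^(−kτ) = e^(−0.02326 × 41.7) = 0.3791
Accumulation ratio R = 1 / (1 − e^(−kτ)) = 1 / (1 − 0.3791) = 1.611

1.61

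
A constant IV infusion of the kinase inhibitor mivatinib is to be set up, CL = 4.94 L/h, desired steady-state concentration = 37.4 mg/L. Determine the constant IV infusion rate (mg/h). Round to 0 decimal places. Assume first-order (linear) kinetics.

185 mg/h

At steady state, infusion rate R₀ = Css × CL = 37.4 × 4.940 = 184.8 mg/h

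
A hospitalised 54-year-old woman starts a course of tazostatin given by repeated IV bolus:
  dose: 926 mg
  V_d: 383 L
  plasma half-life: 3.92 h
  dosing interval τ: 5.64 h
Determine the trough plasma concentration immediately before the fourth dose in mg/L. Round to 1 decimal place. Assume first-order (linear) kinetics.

C₀ per dose = Dose / Vd = 926 / 383 = 2.418 mg/L
k = ln2 / t½ = 0.693147 / 3.92 = 0.1768 h⁻¹
Fraction remaining after one interval: r = e^(−kτ) = e^(−0.1768 × 5.64) = 0.3689
Before dose 4, 3 doses have been given (aged 1τ, 2τ, 3τ).
C_trough = C₀ × (r + r² + … + r^3) = C₀ × r(1−r^3)/(1−r)
        = 2.418 × 0.3689 × (1 − 0.05020) / (1 − 0.3689) = 1.342 mg/L

1.3 mg/L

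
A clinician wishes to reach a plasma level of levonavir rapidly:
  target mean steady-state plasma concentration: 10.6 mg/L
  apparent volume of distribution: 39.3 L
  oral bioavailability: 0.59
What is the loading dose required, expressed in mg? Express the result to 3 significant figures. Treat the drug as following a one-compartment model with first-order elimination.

706 mg

LD = Css × Vd / F = 10.6 × 39.3 / 0.59 = 706.1 mg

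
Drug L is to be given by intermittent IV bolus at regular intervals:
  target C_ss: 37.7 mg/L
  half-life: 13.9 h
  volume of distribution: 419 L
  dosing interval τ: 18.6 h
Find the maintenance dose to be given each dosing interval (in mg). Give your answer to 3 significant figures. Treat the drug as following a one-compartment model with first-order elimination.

k = ln2 / t½ = 0.693147 / 13.9 = 0.04987 h⁻¹
CL = k × Vd = 0.04987 × 419 = 20.90 L/h
At steady state, Dose/τ = Css × CL.
Dose = Css × CL × τ = 37.7 × 20.90 × 18.6 = 14660 mg

14700 mg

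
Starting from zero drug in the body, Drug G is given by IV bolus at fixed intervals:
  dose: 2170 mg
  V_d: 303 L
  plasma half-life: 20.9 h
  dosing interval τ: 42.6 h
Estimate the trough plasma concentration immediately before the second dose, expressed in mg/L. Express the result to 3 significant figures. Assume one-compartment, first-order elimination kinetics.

1.74 mg/L

C₀ per dose = Dose / Vd = 2170 / 303 = 7.162 mg/L
k = ln2 / t½ = 0.693147 / 20.9 = 0.03316 h⁻¹
Fraction remaining after one interval: r = e^(−kτ) = e^(−0.03316 × 42.6) = 0.2435
Before dose 2, 1 dose has been given (aged 1τ).
C_trough = C₀ × r = 7.162 × 0.2435 = 1.744 mg/L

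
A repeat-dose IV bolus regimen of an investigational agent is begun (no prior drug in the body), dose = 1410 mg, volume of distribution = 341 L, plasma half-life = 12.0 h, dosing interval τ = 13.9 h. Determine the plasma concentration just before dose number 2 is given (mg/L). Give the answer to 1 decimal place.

C₀ per dose = Dose / Vd = 1410 / 341 = 4.135 mg/L
k = ln2 / t½ = 0.693147 / 12.0 = 0.05776 h⁻¹
Fraction remaining after one interval: r = e^(−kτ) = e^(−0.05776 × 13.9) = 0.4480
Before dose 2, 1 dose has been given (aged 1τ).
C_trough = C₀ × r = 4.135 × 0.4480 = 1.852 mg/L

1.9 mg/L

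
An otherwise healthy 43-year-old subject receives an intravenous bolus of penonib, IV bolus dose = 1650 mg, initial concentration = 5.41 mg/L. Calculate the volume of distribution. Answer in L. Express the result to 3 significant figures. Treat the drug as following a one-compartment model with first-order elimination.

Vd = Dose / C₀ = 1650 / 5.41 = 305.0 L

305 L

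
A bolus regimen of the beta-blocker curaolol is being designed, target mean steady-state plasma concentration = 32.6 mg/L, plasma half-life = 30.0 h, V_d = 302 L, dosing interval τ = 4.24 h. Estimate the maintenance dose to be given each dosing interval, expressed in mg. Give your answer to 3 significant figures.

964 mg

k = ln2 / t½ = 0.693147 / 30.0 = 0.02310 h⁻¹
CL = k × Vd = 0.02310 × 302 = 6.976 L/h
At steady state, Dose/τ = Css × CL.
Dose = Css × CL × τ = 32.6 × 6.976 × 4.24 = 964.3 mg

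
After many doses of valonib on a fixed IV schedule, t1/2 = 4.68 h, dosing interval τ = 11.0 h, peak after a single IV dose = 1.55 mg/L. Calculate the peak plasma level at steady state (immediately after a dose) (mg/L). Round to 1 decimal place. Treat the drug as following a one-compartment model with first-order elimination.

k = ln2 / t½ = 0.693147 / 4.68 = 0.1481 h⁻¹
e^(−kτ) = e^(−0.1481 × 11.0) = 0.1961
Accumulation ratio R = 1 / (1 − e^(−kτ)) = 1 / (1 − 0.1961) = 1.244
Steady-state peak = C₀ × R = 1.55 × 1.244 = 1.928 mg/L

1.9 mg/L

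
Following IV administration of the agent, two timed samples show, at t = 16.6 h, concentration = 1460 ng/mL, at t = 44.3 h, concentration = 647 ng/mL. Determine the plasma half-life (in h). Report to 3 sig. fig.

k = ln(C₁/C₂) / (t₂ − t₁) = ln(1460/647) / (44.3 − 16.6)
  = 0.8138 / 27.70 = 0.02938 h⁻¹
t½ = ln2 / k = 0.693147 / 0.02938 = 23.59 h

23.6 h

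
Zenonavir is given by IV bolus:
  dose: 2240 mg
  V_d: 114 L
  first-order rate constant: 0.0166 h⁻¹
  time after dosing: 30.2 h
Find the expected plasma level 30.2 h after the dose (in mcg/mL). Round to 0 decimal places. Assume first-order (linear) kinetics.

12 mcg/mL

C₀ = Dose / Vd = 2240 / 114 = 19.65 mg/L
C = C₀ · e^(−k·t) = 19.65 × e^(−0.01660 × 30.2)
  = 19.65 × 0.6057 = 11.90 mg/L
(11.90 mg/L = 11.90 mcg/mL)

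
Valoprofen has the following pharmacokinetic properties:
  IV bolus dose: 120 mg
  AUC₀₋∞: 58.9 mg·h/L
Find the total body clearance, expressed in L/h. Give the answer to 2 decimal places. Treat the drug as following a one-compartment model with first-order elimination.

CL = Dose / AUC = 120 / 58.9 = 2.037 L/h

2.04 L/h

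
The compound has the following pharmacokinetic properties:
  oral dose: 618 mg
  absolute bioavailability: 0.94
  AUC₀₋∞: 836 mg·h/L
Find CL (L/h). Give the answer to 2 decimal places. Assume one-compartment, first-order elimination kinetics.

0.69 L/h

CL = F·Dose / AUC = 0.94 × 618 / 836 = 0.6949 L/h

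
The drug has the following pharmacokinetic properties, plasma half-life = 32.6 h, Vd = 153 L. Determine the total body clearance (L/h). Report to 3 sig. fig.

3.25 L/h

k = ln2 / t½ = 0.693147 / 32.6 = 0.02126 h⁻¹
CL = k × Vd = 0.02126 × 153 = 3.253 L/h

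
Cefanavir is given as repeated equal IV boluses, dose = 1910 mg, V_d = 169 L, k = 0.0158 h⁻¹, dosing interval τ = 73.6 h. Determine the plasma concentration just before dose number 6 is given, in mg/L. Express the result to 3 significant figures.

C₀ per dose = Dose / Vd = 1910 / 169 = 11.30 mg/L
Fraction remaining after one interval: r = e^(−kτ) = e^(−0.01580 × 73.6) = 0.3126
Before dose 6, 5 doses have been given (aged 1τ, 2τ, 3τ, 4τ, 5τ).
C_trough = C₀ × (r + r² + … + r^5) = C₀ × r(1−r^5)/(1−r)
        = 11.30 × 0.3126 × (1 − 0.002985) / (1 − 0.3126) = 5.123 mg/L

5.12 mg/L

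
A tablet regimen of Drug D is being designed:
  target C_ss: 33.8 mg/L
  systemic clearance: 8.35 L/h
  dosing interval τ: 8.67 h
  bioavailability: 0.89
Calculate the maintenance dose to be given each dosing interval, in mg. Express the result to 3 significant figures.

At steady state, F × (Dose/τ) = Css × CL.
Dose = Css × CL × τ / F = 33.8 × 8.350 × 8.67 / 0.89 = 2749 mg

2750 mg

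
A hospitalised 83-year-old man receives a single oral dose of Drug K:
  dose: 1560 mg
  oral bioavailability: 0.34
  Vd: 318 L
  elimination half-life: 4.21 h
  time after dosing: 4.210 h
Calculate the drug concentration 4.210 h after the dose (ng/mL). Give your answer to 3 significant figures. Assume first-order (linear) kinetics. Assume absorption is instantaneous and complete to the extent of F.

834 ng/mL

Amount reaching circulation = F × Dose = 0.34 × 1560 = 530.4 mg
C₀ = F·Dose / Vd = 530.4 / 318 = 1.668 mg/L
k = ln2 / t½ = 0.693147 / 4.21 = 0.1646 h⁻¹
t / t½ = 4.210 / 4.21 = 1 half-lives
C = C₀ × (1/2)^1 = 1.668 × 0.5000 = 0.8340 mg/L
Convert: 0.8340 mg/L × 1000 = 834.0 ng/mL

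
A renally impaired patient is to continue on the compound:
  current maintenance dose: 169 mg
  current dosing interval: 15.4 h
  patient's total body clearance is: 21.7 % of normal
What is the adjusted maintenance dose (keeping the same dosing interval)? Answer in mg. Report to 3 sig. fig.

36.7 mg

To keep the same average steady-state level, dosing rate must scale with clearance.
CL ratio = 21.7 / 100 = 0.2170
New dose (same interval) = 169 × 0.2170 = 36.67 mg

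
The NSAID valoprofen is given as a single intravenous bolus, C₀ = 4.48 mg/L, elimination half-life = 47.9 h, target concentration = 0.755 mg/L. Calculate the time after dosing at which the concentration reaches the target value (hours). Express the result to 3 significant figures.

k = ln2 / t½ = 0.693147 / 47.9 = 0.01447 h⁻¹
t = ln(C₀ / C) / k = ln(4.480 / 0.755) / 0.01447
  = ln(5.934) / 0.01447 = 1.781 / 0.01447 = 123.1 h

123 h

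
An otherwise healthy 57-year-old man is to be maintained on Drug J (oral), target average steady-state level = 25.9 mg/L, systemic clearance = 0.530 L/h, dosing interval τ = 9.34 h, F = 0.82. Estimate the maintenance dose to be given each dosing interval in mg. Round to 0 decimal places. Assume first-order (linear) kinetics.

At steady state, F × (Dose/τ) = Css × CL.
Dose = Css × CL × τ / F = 25.9 × 0.5300 × 9.34 / 0.82 = 156.4 mg

156 mg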